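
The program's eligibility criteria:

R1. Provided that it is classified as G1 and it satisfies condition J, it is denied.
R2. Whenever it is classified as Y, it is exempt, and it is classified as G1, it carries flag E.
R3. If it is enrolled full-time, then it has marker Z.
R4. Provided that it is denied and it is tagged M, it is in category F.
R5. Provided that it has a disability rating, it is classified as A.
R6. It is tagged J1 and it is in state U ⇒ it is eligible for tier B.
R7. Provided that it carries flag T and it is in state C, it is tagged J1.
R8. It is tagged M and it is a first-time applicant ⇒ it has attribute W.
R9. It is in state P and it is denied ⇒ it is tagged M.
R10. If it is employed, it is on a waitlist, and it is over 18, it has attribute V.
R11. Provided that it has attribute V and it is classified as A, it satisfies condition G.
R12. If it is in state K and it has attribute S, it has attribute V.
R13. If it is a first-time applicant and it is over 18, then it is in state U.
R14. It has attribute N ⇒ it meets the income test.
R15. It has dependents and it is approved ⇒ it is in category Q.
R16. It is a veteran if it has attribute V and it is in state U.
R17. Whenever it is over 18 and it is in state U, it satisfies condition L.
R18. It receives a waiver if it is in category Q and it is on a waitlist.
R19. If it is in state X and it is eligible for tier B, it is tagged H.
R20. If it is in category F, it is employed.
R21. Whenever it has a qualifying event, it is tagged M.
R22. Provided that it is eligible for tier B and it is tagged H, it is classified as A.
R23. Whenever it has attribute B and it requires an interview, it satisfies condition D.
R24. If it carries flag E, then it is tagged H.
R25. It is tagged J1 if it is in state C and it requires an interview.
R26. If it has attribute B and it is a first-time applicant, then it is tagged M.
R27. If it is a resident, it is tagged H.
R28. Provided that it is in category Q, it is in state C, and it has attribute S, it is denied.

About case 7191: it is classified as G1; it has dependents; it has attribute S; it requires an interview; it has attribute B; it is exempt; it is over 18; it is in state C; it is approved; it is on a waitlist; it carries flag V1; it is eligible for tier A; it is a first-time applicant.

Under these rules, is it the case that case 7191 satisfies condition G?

No

Forward chaining from the given facts derives: is in state U, is in category Q, satisfies condition L, receives a waiver, satisfies condition D, is tagged J1, is tagged M, is denied, is in category F, is eligible for tier B, has attribute W, is employed, has attribute V, is a veteran.
The only rule concluding "it satisfies condition G" is R11, which needs "it is classified as A"; that is never established.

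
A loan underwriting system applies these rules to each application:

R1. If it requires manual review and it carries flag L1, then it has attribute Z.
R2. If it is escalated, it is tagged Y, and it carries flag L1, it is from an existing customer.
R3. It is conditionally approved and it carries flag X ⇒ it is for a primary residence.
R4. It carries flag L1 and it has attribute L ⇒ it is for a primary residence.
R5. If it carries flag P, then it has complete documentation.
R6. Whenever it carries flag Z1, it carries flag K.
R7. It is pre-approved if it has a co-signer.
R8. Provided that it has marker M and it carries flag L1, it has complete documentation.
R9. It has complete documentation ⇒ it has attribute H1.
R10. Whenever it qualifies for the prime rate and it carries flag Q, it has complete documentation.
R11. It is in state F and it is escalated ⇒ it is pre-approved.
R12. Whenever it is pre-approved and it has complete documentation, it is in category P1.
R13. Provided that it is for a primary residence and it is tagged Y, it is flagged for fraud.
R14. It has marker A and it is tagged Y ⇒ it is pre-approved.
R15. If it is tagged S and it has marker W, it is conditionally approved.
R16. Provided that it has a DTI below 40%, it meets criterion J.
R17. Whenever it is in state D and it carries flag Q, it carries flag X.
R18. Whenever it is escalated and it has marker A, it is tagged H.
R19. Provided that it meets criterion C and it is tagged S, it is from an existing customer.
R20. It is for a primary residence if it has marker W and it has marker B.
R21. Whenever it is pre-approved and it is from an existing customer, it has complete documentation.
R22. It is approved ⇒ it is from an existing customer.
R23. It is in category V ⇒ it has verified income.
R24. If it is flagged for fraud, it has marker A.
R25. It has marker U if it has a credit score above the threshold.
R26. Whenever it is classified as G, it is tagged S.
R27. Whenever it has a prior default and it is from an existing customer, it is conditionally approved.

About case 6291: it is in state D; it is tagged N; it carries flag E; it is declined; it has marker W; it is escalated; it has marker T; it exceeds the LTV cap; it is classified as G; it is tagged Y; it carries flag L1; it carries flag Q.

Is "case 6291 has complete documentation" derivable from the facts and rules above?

By R2 (it is escalated, it is tagged Y, it carries flag L1): it is from an existing customer.
By R17 (it is in state D, it carries flag Q): it carries flag X.
By R26 (it is classified as G): it is tagged S.
By R15 (it is tagged S, it has marker W): it is conditionally approved.
By R3 (it is conditionally approved, it carries flag X): it is for a primary residence.
By R13 (it is for a primary residence, it is tagged Y): it is flagged for fraud.
By R24 (it is flagged for fraud): it has marker A.
By R14 (it has marker A, it is tagged Y): it is pre-approved.
By R21 (it is pre-approved, it is from an existing customer): it has complete documentation.

Yes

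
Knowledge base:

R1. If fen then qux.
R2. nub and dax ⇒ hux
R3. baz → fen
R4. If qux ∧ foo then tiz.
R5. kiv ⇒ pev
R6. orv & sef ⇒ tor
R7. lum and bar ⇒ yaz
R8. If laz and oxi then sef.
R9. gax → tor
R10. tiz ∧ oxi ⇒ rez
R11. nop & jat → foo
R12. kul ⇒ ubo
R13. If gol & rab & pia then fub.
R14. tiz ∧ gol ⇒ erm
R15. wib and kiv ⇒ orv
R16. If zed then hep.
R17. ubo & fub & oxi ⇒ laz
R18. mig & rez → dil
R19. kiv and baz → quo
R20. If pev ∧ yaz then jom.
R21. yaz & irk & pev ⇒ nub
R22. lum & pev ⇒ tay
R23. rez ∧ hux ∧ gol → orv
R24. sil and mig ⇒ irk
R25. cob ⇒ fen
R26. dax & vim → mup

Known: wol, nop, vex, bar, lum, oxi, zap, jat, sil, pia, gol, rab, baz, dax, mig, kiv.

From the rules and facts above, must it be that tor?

No

Forward chaining from the given facts derives: fen, pev, yaz, foo, fub, quo, jom, tay, irk, qux, tiz, rez, erm, dil, nub, hux, orv.
Rules concluding tor: R6 needs sef; R9 needs gax — none of these are established.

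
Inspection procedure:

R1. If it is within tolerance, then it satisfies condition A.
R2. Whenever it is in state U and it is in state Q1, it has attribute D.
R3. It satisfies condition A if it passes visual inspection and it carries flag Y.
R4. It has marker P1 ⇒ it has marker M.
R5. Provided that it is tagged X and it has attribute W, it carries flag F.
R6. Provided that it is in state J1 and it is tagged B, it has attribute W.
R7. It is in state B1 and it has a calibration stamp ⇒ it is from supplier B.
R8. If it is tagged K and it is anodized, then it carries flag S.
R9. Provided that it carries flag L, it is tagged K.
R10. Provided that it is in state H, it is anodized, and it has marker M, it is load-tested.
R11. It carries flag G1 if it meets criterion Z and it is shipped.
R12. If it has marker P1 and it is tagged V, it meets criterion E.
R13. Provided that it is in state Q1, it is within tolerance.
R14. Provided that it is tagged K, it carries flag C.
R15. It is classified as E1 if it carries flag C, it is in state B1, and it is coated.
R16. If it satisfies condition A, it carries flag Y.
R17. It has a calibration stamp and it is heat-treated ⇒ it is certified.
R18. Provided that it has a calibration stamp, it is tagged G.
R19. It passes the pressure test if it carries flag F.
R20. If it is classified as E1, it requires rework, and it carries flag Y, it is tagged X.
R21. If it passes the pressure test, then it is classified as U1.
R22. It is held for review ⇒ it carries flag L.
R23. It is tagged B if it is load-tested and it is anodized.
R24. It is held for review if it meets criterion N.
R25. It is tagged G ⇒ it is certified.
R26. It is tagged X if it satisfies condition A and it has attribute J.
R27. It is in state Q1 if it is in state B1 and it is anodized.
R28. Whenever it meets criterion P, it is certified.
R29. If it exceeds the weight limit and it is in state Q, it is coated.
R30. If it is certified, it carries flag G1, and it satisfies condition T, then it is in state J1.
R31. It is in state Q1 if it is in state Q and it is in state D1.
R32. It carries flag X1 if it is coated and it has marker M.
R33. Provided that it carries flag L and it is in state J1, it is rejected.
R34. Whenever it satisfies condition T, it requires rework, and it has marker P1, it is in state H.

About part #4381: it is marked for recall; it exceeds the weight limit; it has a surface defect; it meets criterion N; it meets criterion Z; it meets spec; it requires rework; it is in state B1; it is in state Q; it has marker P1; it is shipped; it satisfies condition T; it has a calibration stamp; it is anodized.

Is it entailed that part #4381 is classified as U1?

By R4 (it has marker P1): it has marker M.
By R11 (it meets criterion Z, it is shipped): it carries flag G1.
By R18 (it has a calibration stamp): it is tagged G.
By R24 (it meets criterion N): it is held for review.
By R25 (it is tagged G): it is certified.
By R27 (it is in state B1, it is anodized): it is in state Q1.
By R29 (it exceeds the weight limit, it is in state Q): it is coated.
By R30 (it is certified, it carries flag G1, it satisfies condition T): it is in state J1.
By R34 (it satisfies condition T, it requires rework, it has marker P1): it is in state H.
By R10 (it is in state H, it is anodized, it has marker M): it is load-tested.
By R13 (it is in state Q1): it is within tolerance.
By R22 (it is held for review): it carries flag L.
By R23 (it is load-tested, it is anodized): it is tagged B.
By R1 (it is within tolerance): it satisfies condition A.
By R6 (it is in state J1, it is tagged B): it has attribute W.
By R9 (it carries flag L): it is tagged K.
By R14 (it is tagged K): it carries flag C.
By R15 (it carries flag C, it is in state B1, it is coated): it is classified as E1.
By R16 (it satisfies condition A): it carries flag Y.
By R20 (it is classified as E1, it requires rework, it carries flag Y): it is tagged X.
By R5 (it is tagged X, it has attribute W): it carries flag F.
By R19 (it carries flag F): it passes the pressure test.
By R21 (it passes the pressure test): it is classified as U1.

Yes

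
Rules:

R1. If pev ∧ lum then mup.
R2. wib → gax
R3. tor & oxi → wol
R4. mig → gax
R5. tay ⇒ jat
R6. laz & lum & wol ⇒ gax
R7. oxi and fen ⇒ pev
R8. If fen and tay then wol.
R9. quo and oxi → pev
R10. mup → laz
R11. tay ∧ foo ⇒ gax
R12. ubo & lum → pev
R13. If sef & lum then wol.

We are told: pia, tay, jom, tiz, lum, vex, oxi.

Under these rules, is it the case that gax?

No

Forward chaining from the given facts derives: jat.
Rules concluding gax: R2 needs wib; R4 needs mig; R6 needs laz; R11 needs foo — none of these are established.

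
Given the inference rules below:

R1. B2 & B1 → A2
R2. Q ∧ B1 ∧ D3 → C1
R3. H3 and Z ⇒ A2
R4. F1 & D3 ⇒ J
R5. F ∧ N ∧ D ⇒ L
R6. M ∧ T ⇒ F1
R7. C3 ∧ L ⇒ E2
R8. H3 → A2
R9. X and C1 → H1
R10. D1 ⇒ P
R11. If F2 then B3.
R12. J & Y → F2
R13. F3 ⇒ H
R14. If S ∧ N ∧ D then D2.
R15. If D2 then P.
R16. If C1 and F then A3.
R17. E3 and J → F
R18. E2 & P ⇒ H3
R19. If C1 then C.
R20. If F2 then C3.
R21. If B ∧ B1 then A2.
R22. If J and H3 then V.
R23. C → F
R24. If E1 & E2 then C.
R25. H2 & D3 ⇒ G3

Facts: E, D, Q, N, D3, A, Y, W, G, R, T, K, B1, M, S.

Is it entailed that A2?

Yes

C1  (by R2: Q, B1, D3)
F1  (by R6: M, T)
D2  (by R14: S, N, D)
P  (by R15: D2)
C  (by R19: C1)
F  (by R23: C)
J  (by R4: F1, D3)
L  (by R5: F, N, D)
F2  (by R12: J, Y)
C3  (by R20: F2)
E2  (by R7: C3, L)
H3  (by R18: E2, P)
A2  (by R8: H3)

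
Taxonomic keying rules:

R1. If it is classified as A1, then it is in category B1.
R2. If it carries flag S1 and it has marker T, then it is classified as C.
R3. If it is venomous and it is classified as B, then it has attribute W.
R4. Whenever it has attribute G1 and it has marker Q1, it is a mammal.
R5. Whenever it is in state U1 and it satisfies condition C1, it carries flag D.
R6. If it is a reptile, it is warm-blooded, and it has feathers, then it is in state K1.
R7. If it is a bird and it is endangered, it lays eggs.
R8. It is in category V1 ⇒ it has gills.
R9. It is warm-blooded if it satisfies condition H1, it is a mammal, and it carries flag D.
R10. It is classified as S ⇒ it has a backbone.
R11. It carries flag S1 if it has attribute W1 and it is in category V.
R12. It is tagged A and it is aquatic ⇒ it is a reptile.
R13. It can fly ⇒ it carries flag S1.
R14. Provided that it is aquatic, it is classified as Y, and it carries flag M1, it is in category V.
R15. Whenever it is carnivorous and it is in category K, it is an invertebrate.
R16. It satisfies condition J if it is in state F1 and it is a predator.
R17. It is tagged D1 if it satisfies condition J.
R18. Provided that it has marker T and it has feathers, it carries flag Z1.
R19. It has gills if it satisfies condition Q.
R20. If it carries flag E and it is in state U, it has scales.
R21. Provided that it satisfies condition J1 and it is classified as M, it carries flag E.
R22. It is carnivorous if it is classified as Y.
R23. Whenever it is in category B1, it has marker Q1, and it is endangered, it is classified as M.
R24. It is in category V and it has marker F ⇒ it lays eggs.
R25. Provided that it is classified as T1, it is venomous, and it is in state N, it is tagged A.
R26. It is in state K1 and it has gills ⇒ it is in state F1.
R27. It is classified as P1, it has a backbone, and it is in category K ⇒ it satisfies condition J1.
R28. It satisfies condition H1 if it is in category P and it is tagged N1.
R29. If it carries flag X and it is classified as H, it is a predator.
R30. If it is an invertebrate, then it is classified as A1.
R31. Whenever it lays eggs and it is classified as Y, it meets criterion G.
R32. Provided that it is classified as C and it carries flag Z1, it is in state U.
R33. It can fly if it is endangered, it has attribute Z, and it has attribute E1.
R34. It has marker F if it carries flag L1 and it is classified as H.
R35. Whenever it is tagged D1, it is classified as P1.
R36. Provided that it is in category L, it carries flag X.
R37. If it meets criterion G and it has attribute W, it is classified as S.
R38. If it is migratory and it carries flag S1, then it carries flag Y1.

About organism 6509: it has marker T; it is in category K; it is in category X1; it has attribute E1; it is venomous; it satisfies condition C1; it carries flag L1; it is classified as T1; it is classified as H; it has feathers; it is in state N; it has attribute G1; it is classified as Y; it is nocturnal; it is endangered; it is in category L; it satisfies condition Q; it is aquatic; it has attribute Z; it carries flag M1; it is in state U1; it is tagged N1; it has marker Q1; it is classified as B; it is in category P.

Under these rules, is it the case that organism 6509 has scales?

Yes

By R3 (it is venomous, it is classified as B): it has attribute W.
By R4 (it has attribute G1, it has marker Q1): it is a mammal.
By R5 (it is in state U1, it satisfies condition C1): it carries flag D.
By R14 (it is aquatic, it is classified as Y, it carries flag M1): it is in category V.
By R18 (it has marker T, it has feathers): it carries flag Z1.
By R19 (it satisfies condition Q): it has gills.
By R22 (it is classified as Y): it is carnivorous.
By R25 (it is classified as T1, it is venomous, it is in state N): it is tagged A.
By R28 (it is in category P, it is tagged N1): it satisfies condition H1.
By R33 (it is endangered, it has attribute Z, it has attribute E1): it can fly.
By R34 (it carries flag L1, it is classified as H): it has marker F.
By R36 (it is in category L): it carries flag X.
By R9 (it satisfies condition H1, it is a mammal, it carries flag D): it is warm-blooded.
By R12 (it is tagged A, it is aquatic): it is a reptile.
By R13 (it can fly): it carries flag S1.
By R15 (it is carnivorous, it is in category K): it is an invertebrate.
By R24 (it is in category V, it has marker F): it lays eggs.
By R29 (it carries flag X, it is classified as H): it is a predator.
By R30 (it is an invertebrate): it is classified as A1.
By R31 (it lays eggs, it is classified as Y): it meets criterion G.
By R37 (it meets criterion G, it has attribute W): it is classified as S.
By R1 (it is classified as A1): it is in category B1.
By R2 (it carries flag S1, it has marker T): it is classified as C.
By R6 (it is a reptile, it is warm-blooded, it has feathers): it is in state K1.
By R10 (it is classified as S): it has a backbone.
By R23 (it is in category B1, it has marker Q1, it is endangered): it is classified as M.
By R26 (it is in state K1, it has gills): it is in state F1.
By R32 (it is classified as C, it carries flag Z1): it is in state U.
By R16 (it is in state F1, it is a predator): it satisfies condition J.
By R17 (it satisfies condition J): it is tagged D1.
By R35 (it is tagged D1): it is classified as P1.
By R27 (it is classified as P1, it has a backbone, it is in category K): it satisfies condition J1.
By R21 (it satisfies condition J1, it is classified as M): it carries flag E.
By R20 (it carries flag E, it is in state U): it has scales.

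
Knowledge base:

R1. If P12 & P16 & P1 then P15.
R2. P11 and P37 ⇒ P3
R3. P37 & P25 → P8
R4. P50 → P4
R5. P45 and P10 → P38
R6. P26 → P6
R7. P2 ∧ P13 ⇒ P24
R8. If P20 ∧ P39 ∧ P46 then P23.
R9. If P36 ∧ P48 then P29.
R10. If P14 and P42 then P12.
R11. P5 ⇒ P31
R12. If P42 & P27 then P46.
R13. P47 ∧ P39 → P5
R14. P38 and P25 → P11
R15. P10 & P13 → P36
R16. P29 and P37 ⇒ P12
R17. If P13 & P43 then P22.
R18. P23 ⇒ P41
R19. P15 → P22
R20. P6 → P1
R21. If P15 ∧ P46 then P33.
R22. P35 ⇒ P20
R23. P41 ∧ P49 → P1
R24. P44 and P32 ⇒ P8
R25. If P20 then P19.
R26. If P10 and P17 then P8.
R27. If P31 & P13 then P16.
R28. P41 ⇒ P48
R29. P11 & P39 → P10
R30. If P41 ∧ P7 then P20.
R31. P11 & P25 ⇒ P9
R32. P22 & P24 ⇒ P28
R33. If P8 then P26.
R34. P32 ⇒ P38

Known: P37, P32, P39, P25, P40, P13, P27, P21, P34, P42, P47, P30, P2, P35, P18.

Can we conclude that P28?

P8  (by R3: P37, P25)
P24  (by R7: P2, P13)
P46  (by R12: P42, P27)
P5  (by R13: P47, P39)
P20  (by R22: P35)
P26  (by R33: P8)
P38  (by R34: P32)
P6  (by R6: P26)
P23  (by R8: P20, P39, P46)
P31  (by R11: P5)
P11  (by R14: P38, P25)
P41  (by R18: P23)
P1  (by R20: P6)
P16  (by R27: P31, P13)
P48  (by R28: P41)
P10  (by R29: P11, P39)
P36  (by R15: P10, P13)
P29  (by R9: P36, P48)
P12  (by R16: P29, P37)
P15  (by R1: P12, P16, P1)
P22  (by R19: P15)
P28  (by R32: P22, P24)

Yes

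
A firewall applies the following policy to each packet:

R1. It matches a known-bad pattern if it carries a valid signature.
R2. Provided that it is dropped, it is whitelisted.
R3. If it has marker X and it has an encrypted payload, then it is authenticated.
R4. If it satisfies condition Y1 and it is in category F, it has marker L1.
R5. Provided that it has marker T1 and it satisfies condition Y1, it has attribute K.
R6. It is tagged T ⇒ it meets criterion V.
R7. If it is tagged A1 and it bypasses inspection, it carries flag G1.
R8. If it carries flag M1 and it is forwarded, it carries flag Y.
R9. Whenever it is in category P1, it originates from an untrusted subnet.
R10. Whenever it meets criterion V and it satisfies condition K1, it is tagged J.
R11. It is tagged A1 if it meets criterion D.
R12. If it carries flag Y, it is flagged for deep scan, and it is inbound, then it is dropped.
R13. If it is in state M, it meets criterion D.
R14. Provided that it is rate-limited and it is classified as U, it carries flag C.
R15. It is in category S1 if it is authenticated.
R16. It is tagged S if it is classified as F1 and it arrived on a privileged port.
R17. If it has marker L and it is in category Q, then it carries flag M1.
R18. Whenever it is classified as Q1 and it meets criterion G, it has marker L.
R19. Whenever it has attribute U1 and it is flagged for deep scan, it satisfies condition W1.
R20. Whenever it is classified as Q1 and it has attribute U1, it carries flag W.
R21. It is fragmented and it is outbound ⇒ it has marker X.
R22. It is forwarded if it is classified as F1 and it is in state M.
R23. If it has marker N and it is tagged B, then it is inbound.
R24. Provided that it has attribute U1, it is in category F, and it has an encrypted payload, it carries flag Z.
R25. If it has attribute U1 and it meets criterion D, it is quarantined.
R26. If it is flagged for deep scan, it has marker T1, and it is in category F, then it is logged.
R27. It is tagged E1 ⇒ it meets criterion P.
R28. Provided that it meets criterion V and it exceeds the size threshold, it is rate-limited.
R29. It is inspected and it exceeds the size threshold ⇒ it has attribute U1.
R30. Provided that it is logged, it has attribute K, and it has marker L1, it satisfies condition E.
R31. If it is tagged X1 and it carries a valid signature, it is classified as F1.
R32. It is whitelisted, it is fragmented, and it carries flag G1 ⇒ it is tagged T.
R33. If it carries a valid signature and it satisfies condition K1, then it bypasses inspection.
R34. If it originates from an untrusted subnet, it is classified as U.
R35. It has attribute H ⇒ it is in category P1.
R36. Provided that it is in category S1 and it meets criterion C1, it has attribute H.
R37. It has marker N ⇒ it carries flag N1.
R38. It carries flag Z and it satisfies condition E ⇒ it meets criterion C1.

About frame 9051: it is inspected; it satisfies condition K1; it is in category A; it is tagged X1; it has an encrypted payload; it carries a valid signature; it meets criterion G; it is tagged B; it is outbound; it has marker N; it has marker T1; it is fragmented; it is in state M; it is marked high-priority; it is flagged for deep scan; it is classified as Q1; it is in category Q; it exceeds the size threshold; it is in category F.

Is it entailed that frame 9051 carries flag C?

Forward chaining from the given facts derives: matches a known-bad pattern, meets criterion D, has marker L, has marker X, is inbound, is logged, has attribute U1, is classified as F1, bypasses inspection, carries flag N1, is authenticated, is tagged A1, is in category S1, carries flag M1, satisfies condition W1, carries flag W, is forwarded, carries flag Z, is quarantined, carries flag G1, carries flag Y, is dropped, is whitelisted, is tagged T, meets criterion V, is tagged J, is rate-limited.
The only rule concluding "it carries flag C" is R14, which needs "it is classified as U"; that is never established.

No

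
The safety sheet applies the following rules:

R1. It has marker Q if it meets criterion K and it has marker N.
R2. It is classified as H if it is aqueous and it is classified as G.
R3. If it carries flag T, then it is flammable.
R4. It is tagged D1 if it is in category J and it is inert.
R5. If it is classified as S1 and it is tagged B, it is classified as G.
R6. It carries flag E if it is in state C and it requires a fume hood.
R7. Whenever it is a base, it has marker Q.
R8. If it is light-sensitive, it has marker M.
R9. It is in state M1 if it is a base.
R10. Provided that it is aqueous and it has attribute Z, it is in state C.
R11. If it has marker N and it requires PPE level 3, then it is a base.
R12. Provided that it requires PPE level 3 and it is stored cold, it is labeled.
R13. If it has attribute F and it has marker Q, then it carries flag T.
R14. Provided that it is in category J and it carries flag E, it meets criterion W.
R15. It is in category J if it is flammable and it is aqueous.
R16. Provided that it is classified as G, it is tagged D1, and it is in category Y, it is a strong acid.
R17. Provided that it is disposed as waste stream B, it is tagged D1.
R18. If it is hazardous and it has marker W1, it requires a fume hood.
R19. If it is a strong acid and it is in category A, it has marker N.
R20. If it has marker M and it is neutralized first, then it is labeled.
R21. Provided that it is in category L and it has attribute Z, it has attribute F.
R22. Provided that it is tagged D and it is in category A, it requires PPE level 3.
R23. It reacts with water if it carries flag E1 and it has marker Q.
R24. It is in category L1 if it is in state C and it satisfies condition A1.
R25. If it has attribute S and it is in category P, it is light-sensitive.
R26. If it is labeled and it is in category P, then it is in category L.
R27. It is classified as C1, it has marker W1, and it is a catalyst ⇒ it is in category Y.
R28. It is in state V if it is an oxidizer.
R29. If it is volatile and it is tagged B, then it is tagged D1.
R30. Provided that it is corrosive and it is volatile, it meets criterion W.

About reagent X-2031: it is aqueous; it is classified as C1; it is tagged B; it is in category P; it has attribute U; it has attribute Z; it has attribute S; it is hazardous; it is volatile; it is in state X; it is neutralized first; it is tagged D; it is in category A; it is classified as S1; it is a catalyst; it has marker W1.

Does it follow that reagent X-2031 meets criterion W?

By R5 (it is classified as S1, it is tagged B): it is classified as G.
By R10 (it is aqueous, it has attribute Z): it is in state C.
By R18 (it is hazardous, it has marker W1): it requires a fume hood.
By R22 (it is tagged D, it is in category A): it requires PPE level 3.
By R25 (it has attribute S, it is in category P): it is light-sensitive.
By R27 (it is classified as C1, it has marker W1, it is a catalyst): it is in category Y.
By R29 (it is volatile, it is tagged B): it is tagged D1.
By R6 (it is in state C, it requires a fume hood): it carries flag E.
By R8 (it is light-sensitive): it has marker M.
By R16 (it is classified as G, it is tagged D1, it is in category Y): it is a strong acid.
By R19 (it is a strong acid, it is in category A): it has marker N.
By R20 (it has marker M, it is neutralized first): it is labeled.
By R26 (it is labeled, it is in category P): it is in category L.
By R11 (it has marker N, it requires PPE level 3): it is a base.
By R21 (it is in category L, it has attribute Z): it has attribute F.
By R7 (it is a base): it has marker Q.
By R13 (it has attribute F, it has marker Q): it carries flag T.
By R3 (it carries flag T): it is flammable.
By R15 (it is flammable, it is aqueous): it is in category J.
By R14 (it is in category J, it carries flag E): it meets criterion W.

Yes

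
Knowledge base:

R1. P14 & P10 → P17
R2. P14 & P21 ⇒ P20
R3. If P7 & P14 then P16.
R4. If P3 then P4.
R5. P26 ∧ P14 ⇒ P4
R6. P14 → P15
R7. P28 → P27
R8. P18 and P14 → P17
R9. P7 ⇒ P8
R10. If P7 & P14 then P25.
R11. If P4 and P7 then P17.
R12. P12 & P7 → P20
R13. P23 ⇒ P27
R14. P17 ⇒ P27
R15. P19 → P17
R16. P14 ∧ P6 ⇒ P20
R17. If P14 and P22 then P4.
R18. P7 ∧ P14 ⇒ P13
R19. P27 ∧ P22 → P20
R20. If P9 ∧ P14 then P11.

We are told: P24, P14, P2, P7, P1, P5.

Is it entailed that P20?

Forward chaining from the given facts derives: P16, P15, P8, P25, P13.
Rules concluding P20: R2 needs P21; R12 needs P12; R16 needs P6; R19 needs P27 — none of these are established.

No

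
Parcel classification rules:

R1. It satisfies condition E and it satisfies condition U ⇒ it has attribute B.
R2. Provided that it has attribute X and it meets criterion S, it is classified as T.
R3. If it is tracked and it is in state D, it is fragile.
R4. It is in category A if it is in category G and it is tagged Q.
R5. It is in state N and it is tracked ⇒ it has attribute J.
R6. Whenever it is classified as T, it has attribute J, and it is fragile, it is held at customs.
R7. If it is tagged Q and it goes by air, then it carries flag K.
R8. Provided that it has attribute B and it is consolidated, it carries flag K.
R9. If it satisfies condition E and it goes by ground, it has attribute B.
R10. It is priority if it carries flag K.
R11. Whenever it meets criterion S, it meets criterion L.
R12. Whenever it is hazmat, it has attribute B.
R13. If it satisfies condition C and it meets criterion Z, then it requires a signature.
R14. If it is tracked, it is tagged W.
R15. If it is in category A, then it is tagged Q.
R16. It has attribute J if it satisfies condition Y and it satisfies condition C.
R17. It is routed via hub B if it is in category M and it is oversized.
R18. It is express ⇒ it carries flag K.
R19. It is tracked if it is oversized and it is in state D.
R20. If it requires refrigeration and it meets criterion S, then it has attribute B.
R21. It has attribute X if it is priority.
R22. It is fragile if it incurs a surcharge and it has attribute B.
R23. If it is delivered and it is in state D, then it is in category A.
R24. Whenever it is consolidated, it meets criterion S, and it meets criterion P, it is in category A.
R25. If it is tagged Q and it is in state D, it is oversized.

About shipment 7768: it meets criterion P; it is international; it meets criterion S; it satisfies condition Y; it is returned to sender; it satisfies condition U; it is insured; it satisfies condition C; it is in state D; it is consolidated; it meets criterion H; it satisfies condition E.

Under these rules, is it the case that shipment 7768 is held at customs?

Yes

By R1 (it satisfies condition E, it satisfies condition U): it has attribute B.
By R8 (it has attribute B, it is consolidated): it carries flag K.
By R10 (it carries flag K): it is priority.
By R16 (it satisfies condition Y, it satisfies condition C): it has attribute J.
By R21 (it is priority): it has attribute X.
By R24 (it is consolidated, it meets criterion S, it meets criterion P): it is in category A.
By R2 (it has attribute X, it meets criterion S): it is classified as T.
By R15 (it is in category A): it is tagged Q.
By R25 (it is tagged Q, it is in state D): it is oversized.
By R19 (it is oversized, it is in state D): it is tracked.
By R3 (it is tracked, it is in state D): it is fragile.
By R6 (it is classified as T, it has attribute J, it is fragile): it is held at customs.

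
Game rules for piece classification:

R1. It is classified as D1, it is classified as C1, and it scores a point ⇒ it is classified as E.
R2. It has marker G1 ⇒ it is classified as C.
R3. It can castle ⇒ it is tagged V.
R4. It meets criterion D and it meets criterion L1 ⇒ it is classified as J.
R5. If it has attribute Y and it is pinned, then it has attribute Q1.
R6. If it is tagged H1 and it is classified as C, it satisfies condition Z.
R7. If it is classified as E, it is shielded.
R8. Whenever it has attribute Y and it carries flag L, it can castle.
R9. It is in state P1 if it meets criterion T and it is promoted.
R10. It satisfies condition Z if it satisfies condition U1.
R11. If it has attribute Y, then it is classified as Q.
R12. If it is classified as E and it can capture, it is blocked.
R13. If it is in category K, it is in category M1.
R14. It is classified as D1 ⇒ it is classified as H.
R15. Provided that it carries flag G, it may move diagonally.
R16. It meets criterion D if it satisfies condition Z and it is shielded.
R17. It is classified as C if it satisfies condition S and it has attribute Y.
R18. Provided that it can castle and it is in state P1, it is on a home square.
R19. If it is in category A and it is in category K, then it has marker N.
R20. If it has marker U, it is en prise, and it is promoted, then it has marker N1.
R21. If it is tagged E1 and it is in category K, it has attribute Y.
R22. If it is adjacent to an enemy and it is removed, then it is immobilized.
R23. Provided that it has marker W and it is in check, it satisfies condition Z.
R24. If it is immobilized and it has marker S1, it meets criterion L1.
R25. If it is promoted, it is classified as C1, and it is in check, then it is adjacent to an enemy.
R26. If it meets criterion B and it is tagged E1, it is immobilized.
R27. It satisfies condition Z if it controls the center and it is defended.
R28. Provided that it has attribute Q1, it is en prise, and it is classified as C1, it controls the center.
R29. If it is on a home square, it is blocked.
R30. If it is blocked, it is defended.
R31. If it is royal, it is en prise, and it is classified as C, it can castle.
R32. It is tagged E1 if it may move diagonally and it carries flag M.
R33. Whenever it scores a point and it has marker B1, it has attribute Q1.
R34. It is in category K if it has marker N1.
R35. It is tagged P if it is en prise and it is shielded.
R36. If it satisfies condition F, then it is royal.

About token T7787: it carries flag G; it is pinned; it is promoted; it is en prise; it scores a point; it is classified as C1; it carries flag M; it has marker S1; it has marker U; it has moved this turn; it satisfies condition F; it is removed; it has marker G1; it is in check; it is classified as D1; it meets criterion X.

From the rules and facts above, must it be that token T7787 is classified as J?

Forward chaining from the given facts derives: is classified as E, is classified as C, is shielded, is classified as H, may move diagonally, has marker N1, is adjacent to an enemy, is tagged E1, is in category K, is tagged P, is royal, is in category M1, has attribute Y, is immobilized, meets criterion L1, can castle, is tagged V, has attribute Q1, is classified as Q, controls the center.
The only rule concluding "it is classified as J" is R4, which needs "it meets criterion D"; that is never established.

No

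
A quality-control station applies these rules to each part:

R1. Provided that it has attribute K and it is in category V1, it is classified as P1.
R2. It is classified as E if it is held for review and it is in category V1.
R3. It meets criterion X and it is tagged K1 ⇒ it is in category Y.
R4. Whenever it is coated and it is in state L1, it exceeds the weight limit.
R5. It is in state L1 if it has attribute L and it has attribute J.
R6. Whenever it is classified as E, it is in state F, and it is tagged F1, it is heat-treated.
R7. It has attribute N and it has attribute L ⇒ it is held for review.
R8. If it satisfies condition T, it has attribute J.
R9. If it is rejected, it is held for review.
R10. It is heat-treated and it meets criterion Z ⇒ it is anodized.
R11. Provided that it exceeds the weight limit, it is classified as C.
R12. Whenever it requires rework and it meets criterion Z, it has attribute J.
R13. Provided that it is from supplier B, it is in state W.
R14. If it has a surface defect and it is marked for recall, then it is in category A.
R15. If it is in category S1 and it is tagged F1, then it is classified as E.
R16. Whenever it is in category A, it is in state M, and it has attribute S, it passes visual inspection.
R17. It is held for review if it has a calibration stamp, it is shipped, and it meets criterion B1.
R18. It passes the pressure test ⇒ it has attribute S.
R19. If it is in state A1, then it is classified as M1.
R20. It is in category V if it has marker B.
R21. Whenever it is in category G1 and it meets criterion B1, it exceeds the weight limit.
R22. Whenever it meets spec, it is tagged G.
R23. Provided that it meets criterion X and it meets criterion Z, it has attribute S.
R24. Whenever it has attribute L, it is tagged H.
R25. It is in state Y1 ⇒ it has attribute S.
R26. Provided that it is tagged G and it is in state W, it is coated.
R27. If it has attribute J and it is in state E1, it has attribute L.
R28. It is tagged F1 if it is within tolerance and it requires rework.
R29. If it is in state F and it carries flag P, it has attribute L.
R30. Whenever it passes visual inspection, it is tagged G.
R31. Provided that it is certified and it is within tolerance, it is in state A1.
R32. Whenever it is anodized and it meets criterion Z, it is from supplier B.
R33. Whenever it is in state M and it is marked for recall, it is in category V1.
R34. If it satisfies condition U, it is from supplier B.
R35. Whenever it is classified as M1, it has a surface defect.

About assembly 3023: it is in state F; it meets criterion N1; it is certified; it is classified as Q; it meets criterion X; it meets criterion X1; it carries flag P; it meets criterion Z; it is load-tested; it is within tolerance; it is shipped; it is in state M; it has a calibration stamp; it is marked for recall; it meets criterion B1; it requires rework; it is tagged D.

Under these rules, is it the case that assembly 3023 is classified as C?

By R12 (it requires rework, it meets criterion Z): it has attribute J.
By R17 (it has a calibration stamp, it is shipped, it meets criterion B1): it is held for review.
By R23 (it meets criterion X, it meets criterion Z): it has attribute S.
By R28 (it is within tolerance, it requires rework): it is tagged F1.
By R29 (it is in state F, it carries flag P): it has attribute L.
By R31 (it is certified, it is within tolerance): it is in state A1.
By R33 (it is in state M, it is marked for recall): it is in category V1.
By R2 (it is held for review, it is in category V1): it is classified as E.
By R5 (it has attribute L, it has attribute J): it is in state L1.
By R6 (it is classified as E, it is in state F, it is tagged F1): it is heat-treated.
By R10 (it is heat-treated, it meets criterion Z): it is anodized.
By R19 (it is in state A1): it is classified as M1.
By R32 (it is anodized, it meets criterion Z): it is from supplier B.
By R35 (it is classified as M1): it has a surface defect.
By R13 (it is from supplier B): it is in state W.
By R14 (it has a surface defect, it is marked for recall): it is in category A.
By R16 (it is in category A, it is in state M, it has attribute S): it passes visual inspection.
By R30 (it passes visual inspection): it is tagged G.
By R26 (it is tagged G, it is in state W): it is coated.
By R4 (it is coated, it is in state L1): it exceeds the weight limit.
By R11 (it exceeds the weight limit): it is classified as C.

Yes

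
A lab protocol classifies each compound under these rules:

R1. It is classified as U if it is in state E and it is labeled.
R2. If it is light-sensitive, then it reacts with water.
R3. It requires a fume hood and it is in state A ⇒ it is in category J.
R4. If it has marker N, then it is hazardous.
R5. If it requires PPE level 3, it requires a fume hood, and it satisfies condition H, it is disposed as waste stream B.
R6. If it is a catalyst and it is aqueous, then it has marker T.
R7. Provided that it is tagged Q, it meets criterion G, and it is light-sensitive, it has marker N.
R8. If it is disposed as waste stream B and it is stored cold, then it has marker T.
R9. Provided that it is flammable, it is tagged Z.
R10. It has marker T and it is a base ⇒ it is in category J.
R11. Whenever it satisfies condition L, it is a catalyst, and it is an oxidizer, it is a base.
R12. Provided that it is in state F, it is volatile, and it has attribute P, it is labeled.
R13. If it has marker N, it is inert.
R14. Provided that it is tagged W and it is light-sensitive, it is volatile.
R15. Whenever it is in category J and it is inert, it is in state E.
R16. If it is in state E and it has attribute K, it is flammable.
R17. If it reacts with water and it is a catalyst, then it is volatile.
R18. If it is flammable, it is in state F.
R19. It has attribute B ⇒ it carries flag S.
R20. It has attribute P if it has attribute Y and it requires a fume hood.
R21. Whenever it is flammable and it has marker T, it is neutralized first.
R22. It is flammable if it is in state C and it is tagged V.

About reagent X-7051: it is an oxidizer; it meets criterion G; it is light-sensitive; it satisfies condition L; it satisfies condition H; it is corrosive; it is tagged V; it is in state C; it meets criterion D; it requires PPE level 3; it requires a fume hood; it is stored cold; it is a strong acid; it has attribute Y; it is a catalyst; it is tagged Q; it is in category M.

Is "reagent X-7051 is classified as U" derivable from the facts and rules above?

Yes

By R2 (it is light-sensitive): it reacts with water.
By R5 (it requires PPE level 3, it requires a fume hood, it satisfies condition H): it is disposed as waste stream B.
By R7 (it is tagged Q, it meets criterion G, it is light-sensitive): it has marker N.
By R8 (it is disposed as waste stream B, it is stored cold): it has marker T.
By R11 (it satisfies condition L, it is a catalyst, it is an oxidizer): it is a base.
By R13 (it has marker N): it is inert.
By R17 (it reacts with water, it is a catalyst): it is volatile.
By R20 (it has attribute Y, it requires a fume hood): it has attribute P.
By R22 (it is in state C, it is tagged V): it is flammable.
By R10 (it has marker T, it is a base): it is in category J.
By R15 (it is in category J, it is inert): it is in state E.
By R18 (it is flammable): it is in state F.
By R12 (it is in state F, it is volatile, it has attribute P): it is labeled.
By R1 (it is in state E, it is labeled): it is classified as U.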